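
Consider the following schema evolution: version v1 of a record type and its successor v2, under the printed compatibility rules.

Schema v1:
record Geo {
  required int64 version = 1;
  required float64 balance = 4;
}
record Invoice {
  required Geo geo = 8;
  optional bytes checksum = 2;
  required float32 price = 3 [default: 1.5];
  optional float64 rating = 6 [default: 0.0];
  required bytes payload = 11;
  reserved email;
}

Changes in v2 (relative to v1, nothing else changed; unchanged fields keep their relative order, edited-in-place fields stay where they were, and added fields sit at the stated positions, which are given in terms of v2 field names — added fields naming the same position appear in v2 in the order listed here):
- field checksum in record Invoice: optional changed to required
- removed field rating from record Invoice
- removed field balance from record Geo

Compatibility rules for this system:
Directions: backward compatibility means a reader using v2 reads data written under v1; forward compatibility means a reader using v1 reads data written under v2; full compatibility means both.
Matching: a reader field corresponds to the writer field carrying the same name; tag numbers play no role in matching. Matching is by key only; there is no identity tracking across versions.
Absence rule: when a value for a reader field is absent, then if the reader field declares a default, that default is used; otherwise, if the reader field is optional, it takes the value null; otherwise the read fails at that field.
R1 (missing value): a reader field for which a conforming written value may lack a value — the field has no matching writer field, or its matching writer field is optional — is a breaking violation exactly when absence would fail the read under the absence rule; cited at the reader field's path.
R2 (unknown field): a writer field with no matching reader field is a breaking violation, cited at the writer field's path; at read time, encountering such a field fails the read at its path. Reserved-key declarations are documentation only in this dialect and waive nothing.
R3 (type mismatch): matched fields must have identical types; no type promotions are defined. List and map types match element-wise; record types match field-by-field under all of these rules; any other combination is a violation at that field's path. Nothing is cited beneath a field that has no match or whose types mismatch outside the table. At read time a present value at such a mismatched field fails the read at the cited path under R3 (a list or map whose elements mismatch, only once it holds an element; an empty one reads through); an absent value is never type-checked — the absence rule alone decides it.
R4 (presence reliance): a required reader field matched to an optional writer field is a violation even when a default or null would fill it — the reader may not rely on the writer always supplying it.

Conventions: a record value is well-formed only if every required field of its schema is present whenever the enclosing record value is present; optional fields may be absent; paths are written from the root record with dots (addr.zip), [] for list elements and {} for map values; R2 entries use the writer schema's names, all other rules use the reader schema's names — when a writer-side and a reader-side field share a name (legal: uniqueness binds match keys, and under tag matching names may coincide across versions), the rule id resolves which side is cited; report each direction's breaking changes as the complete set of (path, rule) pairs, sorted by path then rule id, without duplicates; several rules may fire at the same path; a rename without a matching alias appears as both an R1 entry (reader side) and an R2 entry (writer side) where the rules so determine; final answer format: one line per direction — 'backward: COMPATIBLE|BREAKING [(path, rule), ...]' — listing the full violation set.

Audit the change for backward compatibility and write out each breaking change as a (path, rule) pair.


in Invoice below, arrows point writer -> reader
backward for Invoice (reader v2, writer v1):
  Geo -> Geo, writer required: geo aligns to geo
  bytes -> bytes, writer optional: checksum aligns to checksum
  float32 -> float32, writer required: price aligns to price
  bytes -> bytes, writer required: payload aligns to payload
  writer rating: unknown to reader
  int64 -> int64, writer required: geo.version aligns to geo.version
  writer geo.balance: unknown to reader
  violation R1 at checksum
  violation R4 at checksum
  violation R2 at geo.balance
  violation R2 at rating
  => backward: BREAKING (4)

backward: BREAKING [(checksum, R1), (checksum, R4), (geo.balance, R2), (rating, R2)]


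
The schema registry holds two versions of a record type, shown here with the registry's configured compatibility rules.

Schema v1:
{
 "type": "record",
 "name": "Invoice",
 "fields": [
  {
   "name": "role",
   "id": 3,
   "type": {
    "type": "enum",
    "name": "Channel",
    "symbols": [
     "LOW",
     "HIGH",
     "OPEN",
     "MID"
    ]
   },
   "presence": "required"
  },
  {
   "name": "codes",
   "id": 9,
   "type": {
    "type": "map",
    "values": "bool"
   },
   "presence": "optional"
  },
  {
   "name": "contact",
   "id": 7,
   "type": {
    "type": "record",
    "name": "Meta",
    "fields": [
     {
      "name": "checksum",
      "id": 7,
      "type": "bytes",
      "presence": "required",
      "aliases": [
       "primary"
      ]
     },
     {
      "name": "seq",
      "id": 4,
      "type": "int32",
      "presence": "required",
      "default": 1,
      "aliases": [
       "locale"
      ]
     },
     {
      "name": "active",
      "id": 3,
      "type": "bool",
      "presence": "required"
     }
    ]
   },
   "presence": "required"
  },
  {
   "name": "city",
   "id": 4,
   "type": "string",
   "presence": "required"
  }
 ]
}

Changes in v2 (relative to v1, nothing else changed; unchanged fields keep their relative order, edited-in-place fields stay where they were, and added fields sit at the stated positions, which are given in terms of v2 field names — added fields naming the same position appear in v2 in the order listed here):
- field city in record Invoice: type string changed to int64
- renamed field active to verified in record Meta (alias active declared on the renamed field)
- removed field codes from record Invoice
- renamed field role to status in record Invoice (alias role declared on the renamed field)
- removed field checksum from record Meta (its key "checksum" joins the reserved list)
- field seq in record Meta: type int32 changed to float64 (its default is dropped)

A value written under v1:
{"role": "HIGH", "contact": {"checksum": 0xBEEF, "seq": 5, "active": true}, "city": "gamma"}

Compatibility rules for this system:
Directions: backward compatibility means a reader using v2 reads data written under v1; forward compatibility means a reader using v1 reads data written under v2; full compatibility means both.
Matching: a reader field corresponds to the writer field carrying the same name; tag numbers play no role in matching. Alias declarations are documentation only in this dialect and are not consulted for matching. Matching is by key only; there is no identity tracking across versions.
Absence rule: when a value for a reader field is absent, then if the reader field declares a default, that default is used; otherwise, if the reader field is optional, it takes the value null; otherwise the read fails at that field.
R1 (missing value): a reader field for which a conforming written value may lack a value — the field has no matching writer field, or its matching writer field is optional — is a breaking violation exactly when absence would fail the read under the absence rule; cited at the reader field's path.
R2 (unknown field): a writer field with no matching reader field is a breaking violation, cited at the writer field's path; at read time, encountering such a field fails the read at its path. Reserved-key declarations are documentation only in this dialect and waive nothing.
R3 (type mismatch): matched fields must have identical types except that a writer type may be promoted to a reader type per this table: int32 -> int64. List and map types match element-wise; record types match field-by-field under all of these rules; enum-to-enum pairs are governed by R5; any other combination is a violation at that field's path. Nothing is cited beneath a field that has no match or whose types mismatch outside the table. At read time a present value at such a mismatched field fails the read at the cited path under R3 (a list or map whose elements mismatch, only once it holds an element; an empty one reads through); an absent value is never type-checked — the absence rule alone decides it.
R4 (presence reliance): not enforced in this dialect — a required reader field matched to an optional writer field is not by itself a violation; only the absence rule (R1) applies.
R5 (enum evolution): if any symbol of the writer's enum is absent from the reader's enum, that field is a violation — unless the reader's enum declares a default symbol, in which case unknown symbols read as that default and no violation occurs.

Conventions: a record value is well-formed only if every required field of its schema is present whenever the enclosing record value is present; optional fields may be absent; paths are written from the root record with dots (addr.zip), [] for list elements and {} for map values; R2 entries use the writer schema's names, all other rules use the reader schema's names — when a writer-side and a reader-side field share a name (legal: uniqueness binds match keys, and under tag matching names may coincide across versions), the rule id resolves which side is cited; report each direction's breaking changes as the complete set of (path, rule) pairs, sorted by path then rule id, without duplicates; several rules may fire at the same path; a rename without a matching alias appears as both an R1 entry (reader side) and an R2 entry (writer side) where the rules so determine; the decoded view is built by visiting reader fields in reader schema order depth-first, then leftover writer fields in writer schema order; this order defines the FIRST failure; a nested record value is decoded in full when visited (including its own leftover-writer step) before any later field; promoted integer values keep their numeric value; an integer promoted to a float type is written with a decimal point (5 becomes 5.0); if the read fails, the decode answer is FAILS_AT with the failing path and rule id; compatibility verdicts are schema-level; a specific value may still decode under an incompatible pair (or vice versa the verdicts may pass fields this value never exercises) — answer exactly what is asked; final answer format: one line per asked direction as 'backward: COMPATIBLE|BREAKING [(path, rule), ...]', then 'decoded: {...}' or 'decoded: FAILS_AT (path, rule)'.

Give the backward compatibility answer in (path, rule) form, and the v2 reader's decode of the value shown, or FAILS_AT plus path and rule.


in Invoice below, arrows point writer -> reader
backward pass over Invoice, reader schema v2, writer schema v1:
  status: no writer match
  contact <- contact (Meta -> Meta, writer required)
  city <- city (string -> int64, writer required)
  writer role: unknown to reader
  writer codes: unknown to reader
  contact.seq <- contact.seq (int32 -> float64, writer required)
  contact.verified: no writer match
  writer contact.checksum: unknown to reader
  writer contact.active: unknown to reader
  R3 fires at city
  R2 fires at codes
  R2 fires at contact.active
  R2 fires at contact.checksum
  R3 fires at contact.seq
  R1 fires at contact.verified
  R2 fires at role
  R1 fires at status
  => backward: BREAKING (8)
decode walk for Invoice under reader schema v2:
  read fails at status under R1 (no fill)
  => FAILS_AT (status, R1)

backward: BREAKING [(city, R3), (codes, R2), (contact.active, R2), (contact.checksum, R2), (contact.seq, R3), (contact.verified, R1), (role, R2), (status, R1)]; decoded: FAILS_AT (status, R1)


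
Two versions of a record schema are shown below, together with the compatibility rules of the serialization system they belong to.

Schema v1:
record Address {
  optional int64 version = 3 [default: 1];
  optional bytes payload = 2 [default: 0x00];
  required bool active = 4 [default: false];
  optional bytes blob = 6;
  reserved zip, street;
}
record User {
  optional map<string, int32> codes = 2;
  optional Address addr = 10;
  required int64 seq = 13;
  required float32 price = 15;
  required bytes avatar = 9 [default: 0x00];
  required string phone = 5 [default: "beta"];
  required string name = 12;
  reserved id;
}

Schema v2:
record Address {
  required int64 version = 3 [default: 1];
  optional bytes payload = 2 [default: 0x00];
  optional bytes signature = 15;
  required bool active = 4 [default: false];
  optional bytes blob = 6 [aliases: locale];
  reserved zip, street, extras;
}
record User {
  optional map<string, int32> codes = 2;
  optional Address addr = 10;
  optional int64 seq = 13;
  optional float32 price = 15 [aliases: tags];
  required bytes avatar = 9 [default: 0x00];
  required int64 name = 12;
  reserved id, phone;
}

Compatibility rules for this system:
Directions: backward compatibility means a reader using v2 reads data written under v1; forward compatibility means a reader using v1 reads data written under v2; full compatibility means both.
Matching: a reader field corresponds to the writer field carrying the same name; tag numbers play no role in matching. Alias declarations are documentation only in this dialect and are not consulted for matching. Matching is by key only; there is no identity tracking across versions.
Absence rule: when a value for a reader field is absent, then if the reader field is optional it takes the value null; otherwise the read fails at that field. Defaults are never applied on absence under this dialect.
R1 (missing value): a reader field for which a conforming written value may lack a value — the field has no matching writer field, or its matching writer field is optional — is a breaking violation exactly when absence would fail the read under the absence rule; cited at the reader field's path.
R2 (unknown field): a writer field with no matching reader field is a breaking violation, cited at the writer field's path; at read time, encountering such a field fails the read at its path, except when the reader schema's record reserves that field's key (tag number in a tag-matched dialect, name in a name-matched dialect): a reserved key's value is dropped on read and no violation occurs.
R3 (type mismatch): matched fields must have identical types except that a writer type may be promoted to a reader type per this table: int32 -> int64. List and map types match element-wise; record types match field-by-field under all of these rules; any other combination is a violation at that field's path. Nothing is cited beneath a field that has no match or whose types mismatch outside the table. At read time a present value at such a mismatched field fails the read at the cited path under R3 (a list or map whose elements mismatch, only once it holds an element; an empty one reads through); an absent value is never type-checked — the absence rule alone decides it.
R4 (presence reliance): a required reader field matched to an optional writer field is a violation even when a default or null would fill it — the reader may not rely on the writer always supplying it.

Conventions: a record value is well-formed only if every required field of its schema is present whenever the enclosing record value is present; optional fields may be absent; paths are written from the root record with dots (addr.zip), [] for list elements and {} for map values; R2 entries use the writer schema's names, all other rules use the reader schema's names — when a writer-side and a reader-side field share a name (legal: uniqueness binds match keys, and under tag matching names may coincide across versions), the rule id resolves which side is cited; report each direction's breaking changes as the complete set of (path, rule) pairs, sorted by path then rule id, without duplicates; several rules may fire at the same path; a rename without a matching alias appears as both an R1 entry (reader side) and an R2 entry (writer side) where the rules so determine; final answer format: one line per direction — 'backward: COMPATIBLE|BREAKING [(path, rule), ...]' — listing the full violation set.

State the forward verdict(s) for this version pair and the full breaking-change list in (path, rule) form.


the writer's type comes first in each User pair
forward analysis of User with v1 as reader and v2 as writer:
  writer optional, map<string, int32> -> map<string, int32>: reader codes maps from writer codes
  writer optional, Address -> Address: reader addr maps from writer addr
  writer optional, int64 -> int64: reader seq maps from writer seq
  writer optional, float32 -> float32: reader price maps from writer price
  writer required, bytes -> bytes: reader avatar maps from writer avatar
  phone: no writer match
  writer required, int64 -> string: reader name maps from writer name
  writer required, int64 -> int64: reader addr.version maps from writer addr.version
  writer optional, bytes -> bytes: reader addr.payload maps from writer addr.payload
  writer required, bool -> bool: reader addr.active maps from writer addr.active
  writer optional, bytes -> bytes: reader addr.blob maps from writer addr.blob
  writer addr.signature: unknown to reader
  rule R2 violated at addr.signature
  rule R3 violated at name
  rule R1 violated at phone
  rule R1 violated at price
  rule R4 violated at price
  rule R1 violated at seq
  rule R4 violated at seq
  => forward verdict for User: BREAKING, 7 violation(s)
ruling out the remaining User differences:
  field version in record Address: optional changed to required -> matters only for User's backward compatibility — outside the asked direction

forward: BREAKING [(addr.signature, R2), (name, R3), (phone, R1), (price, R1), (price, R4), (seq, R1), (seq, R4)]


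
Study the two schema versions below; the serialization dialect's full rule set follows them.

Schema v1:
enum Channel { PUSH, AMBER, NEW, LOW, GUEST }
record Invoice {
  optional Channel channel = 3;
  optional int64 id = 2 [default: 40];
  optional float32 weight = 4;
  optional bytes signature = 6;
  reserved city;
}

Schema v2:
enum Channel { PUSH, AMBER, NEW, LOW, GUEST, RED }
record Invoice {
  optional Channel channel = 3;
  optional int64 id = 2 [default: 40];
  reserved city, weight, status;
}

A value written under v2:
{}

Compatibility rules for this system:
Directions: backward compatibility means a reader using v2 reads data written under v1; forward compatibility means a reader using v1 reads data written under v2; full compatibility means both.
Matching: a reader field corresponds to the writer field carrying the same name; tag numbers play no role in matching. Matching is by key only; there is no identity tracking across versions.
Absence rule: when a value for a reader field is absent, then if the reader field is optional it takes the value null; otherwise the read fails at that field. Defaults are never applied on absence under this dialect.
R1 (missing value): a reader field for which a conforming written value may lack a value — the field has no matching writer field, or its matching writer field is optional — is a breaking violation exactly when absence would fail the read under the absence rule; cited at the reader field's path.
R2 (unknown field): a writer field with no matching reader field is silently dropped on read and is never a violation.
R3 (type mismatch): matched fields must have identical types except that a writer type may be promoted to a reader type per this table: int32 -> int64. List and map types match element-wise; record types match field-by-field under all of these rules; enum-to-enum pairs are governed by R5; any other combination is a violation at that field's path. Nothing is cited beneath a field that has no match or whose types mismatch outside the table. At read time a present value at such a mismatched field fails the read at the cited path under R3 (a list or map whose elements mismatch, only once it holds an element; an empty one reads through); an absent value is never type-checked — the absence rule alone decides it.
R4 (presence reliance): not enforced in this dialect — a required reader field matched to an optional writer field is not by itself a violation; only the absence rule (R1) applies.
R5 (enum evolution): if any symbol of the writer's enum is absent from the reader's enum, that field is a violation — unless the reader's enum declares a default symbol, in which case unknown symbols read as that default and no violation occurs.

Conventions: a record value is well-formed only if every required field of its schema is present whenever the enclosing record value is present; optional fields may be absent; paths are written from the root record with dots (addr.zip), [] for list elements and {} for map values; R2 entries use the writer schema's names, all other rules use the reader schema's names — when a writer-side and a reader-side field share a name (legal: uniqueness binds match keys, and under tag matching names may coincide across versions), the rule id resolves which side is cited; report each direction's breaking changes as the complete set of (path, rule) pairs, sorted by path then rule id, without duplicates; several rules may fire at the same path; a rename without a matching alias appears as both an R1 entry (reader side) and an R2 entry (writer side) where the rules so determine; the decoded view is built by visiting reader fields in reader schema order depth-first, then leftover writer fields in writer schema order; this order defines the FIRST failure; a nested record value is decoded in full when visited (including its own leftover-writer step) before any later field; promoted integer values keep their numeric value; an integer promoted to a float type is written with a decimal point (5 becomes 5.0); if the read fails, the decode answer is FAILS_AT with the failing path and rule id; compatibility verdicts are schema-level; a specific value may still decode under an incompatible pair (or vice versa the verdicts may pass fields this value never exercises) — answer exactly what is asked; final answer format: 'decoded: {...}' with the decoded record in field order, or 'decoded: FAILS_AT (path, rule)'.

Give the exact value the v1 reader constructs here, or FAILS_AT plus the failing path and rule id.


in Invoice below, arrows point writer -> reader
decode walk for Invoice under reader schema v1:
  channel := null (missing; optional => null)
  id := null (missing; optional => null)
  weight := null (missing; optional => null)
  signature := null (missing; optional => null)
  => decoded: {"channel": null, "id": null, "weight": null, "signature": null}
diffs on Invoice not affecting the asked answer:
  removed field signature from record Invoice -> fires no rule on Invoice under this dialect and leaves the result unchanged
  removed field weight from record Invoice (its key "weight" joins the reserved list) -> fires no rule on Invoice under this dialect and leaves the result unchanged
  enum Channel (field channel in record Invoice): symbol RED added -> matters for Invoice compatibility verdicts, not for this value's decode

decoded: {"channel": null, "id": null, "weight": null, "signature": null}


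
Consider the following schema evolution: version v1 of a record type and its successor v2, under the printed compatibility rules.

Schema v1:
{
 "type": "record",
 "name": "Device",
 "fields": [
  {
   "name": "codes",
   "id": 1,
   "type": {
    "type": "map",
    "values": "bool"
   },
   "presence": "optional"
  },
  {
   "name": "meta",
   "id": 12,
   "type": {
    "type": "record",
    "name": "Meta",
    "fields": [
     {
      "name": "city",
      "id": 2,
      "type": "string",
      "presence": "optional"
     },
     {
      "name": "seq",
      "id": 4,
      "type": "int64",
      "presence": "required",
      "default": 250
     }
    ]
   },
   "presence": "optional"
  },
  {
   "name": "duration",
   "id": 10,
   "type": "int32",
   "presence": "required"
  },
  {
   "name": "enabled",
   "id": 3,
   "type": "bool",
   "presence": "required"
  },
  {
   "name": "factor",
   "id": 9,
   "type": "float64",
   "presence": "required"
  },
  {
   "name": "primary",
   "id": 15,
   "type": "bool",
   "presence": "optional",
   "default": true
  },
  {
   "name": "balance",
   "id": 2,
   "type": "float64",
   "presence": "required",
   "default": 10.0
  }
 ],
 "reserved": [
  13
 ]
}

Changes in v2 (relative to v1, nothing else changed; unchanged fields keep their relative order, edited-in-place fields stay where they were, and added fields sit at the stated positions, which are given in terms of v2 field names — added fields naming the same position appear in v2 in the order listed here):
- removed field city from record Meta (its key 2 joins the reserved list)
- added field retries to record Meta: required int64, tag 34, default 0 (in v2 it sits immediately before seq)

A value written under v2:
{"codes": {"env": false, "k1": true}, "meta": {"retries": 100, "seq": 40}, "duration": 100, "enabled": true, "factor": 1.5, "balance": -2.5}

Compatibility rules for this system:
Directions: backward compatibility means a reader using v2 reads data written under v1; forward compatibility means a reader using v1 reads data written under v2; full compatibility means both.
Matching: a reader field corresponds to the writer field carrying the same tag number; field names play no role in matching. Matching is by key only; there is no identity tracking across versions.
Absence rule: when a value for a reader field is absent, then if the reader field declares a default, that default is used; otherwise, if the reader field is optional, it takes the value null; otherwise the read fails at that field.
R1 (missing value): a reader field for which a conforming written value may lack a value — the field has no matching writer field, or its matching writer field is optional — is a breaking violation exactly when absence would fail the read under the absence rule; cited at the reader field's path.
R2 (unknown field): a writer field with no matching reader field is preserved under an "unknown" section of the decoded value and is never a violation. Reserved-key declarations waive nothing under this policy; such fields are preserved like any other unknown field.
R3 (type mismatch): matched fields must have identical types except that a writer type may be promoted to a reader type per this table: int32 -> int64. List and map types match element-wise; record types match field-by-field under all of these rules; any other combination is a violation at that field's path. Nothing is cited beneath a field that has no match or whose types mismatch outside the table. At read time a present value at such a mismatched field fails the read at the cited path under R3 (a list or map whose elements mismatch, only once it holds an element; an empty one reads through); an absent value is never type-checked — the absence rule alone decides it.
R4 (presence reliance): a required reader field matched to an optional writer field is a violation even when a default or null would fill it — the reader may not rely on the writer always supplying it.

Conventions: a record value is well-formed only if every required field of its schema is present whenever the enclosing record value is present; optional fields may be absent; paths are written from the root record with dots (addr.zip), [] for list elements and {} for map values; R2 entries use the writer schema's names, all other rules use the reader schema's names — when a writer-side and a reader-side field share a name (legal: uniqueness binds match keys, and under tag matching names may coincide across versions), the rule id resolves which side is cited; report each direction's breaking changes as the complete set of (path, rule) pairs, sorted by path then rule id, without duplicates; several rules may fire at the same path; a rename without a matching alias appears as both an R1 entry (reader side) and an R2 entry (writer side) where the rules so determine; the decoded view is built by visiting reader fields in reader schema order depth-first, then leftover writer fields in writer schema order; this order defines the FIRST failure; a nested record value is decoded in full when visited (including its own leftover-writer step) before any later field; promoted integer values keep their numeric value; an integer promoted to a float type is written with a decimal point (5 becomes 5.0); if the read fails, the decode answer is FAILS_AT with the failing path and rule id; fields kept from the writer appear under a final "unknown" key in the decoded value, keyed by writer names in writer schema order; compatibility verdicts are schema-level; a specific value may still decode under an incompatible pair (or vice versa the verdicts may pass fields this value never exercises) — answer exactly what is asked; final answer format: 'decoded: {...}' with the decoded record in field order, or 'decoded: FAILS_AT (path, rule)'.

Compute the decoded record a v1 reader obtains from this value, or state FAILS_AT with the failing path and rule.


arrows below run writer -> reader for Device
decode walk for Device under reader schema v1:
  codes := {"env": false, "k1": true}
  meta.city := null (not supplied -> null)
  meta.seq := 40
  writer meta.retries: kept under "unknown"
  duration := 100
  enabled := true
  factor := 1.5
  primary := true (no value, default fills)
  balance := -2.5
  => decoded: {"codes": {"env": false, "k1": true}, "meta": {"city": null, "seq": 40, "unknown": {"retries": 100}}, "duration": 100, "enabled": true, "factor": 1.5, "primary": true, "balance": -2.5}
remaining Device differences; none change what is asked:
  removed field city from record Meta (its key 2 joins the reserved list) -> inert under this dialect — no rule fires on Device and the result does not move

decoded: {"codes": {"env": false, "k1": true}, "meta": {"city": null, "seq": 40, "unknown": {"retries": 100}}, "duration": 100, "enabled": true, "factor": 1.5, "primary": true, "balance": -2.5}


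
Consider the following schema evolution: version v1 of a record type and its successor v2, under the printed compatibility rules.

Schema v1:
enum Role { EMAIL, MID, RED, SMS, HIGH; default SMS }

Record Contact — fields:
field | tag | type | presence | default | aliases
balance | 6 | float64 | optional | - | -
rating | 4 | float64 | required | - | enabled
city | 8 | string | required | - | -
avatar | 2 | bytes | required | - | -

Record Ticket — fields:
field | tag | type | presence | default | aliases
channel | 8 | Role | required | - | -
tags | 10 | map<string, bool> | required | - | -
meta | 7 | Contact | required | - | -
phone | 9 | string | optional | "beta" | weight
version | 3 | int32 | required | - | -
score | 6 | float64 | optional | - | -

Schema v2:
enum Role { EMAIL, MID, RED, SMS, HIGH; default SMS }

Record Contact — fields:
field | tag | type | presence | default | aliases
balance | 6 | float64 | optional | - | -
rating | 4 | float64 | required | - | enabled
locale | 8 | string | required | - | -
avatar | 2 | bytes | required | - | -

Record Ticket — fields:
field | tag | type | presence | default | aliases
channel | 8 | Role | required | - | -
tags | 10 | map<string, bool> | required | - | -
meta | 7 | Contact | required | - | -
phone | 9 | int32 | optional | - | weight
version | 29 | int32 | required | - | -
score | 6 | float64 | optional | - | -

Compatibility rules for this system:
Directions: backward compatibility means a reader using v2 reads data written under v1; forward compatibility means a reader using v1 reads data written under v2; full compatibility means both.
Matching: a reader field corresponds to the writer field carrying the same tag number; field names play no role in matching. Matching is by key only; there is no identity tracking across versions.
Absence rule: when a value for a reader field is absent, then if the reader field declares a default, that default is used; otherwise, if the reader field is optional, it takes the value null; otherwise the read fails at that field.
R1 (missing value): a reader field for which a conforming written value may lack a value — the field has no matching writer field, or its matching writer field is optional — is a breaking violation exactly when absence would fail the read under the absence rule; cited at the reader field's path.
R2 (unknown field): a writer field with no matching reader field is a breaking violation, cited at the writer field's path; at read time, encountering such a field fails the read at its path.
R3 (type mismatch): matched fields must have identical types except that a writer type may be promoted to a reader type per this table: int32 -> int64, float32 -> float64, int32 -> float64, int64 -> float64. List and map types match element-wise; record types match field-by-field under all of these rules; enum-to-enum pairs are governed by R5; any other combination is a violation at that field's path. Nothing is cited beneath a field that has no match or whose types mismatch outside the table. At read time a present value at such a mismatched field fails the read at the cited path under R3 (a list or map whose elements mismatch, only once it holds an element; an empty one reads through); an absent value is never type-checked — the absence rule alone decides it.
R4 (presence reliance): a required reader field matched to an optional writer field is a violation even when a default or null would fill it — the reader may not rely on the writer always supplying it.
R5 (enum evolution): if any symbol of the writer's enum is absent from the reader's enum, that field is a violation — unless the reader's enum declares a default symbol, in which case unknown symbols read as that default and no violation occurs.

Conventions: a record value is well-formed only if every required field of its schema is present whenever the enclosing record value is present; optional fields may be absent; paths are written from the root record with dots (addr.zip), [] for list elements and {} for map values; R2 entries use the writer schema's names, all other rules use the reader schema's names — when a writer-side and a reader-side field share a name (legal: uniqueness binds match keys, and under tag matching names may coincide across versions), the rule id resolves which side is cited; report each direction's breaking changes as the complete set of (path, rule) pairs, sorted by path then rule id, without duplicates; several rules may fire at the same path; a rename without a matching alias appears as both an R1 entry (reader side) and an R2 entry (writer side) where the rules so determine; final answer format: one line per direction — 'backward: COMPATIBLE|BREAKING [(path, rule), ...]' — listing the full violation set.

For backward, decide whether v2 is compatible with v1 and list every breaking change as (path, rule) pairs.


backward: BREAKING [(phone, R3), (version, R1), (version, R2)]

in Ticket below, arrows point writer -> reader
backward for Ticket (reader v2, writer v1):
  channel: paired with writer channel (Role -> Role; writer required)
  tags: paired with writer tags (map<string, bool> -> map<string, bool>; writer required)
  meta: paired with writer meta (Contact -> Contact; writer required)
  phone: paired with writer phone (string -> int32; writer optional)
  no writer field matches reader version
  score: paired with writer score (float64 -> float64; writer optional)
  version (writer side), unknown to reader
  meta.balance: paired with writer meta.balance (float64 -> float64; writer optional)
  meta.rating: paired with writer meta.rating (float64 -> float64; writer required)
  meta.locale: paired with writer meta.city (string -> string; writer required)
  meta.avatar: paired with writer meta.avatar (bytes -> bytes; writer required)
  violation R3 at phone
  violation R1 at version
  violation R2 at version
  => backward: BREAKING (3)
the rest of the Ticket diff is inert for this question:
  renamed field city to locale in record Contact -> triggers nothing under Ticket's printed rules — same verdict


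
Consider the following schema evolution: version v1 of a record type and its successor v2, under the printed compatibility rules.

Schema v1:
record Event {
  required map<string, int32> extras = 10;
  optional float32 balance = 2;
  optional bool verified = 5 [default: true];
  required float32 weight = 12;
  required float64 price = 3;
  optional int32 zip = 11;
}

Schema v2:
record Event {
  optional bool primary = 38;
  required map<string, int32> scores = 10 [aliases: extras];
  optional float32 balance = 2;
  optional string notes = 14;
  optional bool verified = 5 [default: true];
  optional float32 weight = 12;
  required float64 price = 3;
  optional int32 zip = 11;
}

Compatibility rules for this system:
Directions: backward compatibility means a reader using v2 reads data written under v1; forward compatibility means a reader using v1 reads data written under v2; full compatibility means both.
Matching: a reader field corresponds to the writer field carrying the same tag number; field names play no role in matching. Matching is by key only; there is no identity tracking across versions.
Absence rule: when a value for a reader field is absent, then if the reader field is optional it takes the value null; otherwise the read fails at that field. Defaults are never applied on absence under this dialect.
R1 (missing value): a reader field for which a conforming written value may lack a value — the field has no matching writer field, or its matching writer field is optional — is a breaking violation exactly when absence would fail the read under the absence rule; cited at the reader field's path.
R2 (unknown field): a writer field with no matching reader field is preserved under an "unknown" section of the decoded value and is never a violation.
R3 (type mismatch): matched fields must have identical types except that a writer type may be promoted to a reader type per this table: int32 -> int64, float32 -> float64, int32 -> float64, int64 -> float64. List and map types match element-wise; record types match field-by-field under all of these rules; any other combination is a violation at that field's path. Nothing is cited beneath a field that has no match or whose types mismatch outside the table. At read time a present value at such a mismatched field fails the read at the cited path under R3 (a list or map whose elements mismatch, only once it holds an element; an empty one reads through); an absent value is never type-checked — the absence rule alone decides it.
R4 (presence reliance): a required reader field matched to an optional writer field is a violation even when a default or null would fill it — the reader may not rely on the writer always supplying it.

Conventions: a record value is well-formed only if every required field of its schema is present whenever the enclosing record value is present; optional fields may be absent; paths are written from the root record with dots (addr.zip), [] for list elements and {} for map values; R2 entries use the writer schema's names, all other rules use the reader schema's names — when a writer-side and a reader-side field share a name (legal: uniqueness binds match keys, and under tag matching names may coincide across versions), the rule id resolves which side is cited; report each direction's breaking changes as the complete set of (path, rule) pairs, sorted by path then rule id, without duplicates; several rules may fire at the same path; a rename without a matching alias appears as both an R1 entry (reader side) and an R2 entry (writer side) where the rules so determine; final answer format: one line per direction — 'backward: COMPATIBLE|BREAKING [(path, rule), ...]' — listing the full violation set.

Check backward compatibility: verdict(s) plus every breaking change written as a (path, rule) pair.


each type pair in Event: writer, then reader
backward for Event (reader v2, writer v1):
  primary has no writer counterpart
  scores <- extras (map<string, int32> -> map<string, int32>, writer required)
  balance <- balance (float32 -> float32, writer optional)
  notes has no writer counterpart
  verified <- verified (bool -> bool, writer optional)
  weight <- weight (float32 -> float32, writer required)
  price <- price (float64 -> float64, writer required)
  zip <- zip (int32 -> int32, writer optional)
  nothing fires on Event: backward is COMPATIBLE
remaining Event differences; none change what is asked:
  renamed field extras to scores in record Event (alias extras declared on the renamed field) -> inert for the asked Event verdict: nothing fires
  field weight in record Event: required changed to optional -> fires only in the forward direction of Event, which is not asked here
  added field notes to record Event: optional string, tag 14 (in v2 it sits immediately before verified) -> inert for the asked Event verdict: nothing fires
  added field primary to record Event: optional bool, tag 38 (in v2 it sits immediately before scores) -> inert for the asked Event verdict: nothing fires

backward: COMPATIBLE []
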